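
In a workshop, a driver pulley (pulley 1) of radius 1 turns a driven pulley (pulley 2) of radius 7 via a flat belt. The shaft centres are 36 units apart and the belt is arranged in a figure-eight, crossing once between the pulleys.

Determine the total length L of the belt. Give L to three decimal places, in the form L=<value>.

crossed belt: β = asin((r1+r2)/C) = asin(8/36) = 12.8396°
wrap1 = wrap2 = π + 2β = 205.6792°
tangent length = C·cosβ = 35.0999
L = (r1+r2)·wrap + 2·C·cosβ = 8·3.5898 + 2·35.0999 = 98.9179

L=98.918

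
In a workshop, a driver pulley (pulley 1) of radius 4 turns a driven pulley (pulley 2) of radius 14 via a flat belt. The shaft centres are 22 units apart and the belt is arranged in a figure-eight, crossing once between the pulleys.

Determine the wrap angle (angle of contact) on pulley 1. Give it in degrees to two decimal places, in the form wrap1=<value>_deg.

crossed belt: β = asin((r1+r2)/C) = asin(18/22) = 54.9032°
wrap1 = wrap2 = π + 2β = 289.8064°

wrap1=289.81_deg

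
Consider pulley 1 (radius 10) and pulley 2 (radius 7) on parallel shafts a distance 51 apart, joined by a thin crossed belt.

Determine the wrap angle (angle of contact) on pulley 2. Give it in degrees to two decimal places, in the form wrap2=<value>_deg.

crossed belt: β = asin((r1+r2)/C) = asin(17/51) = 19.4712°
wrap1 = wrap2 = π + 2β = 218.9424°

wrap2=218.94_deg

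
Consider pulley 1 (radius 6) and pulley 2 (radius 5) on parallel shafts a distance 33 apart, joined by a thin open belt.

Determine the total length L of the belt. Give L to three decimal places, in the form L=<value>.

open belt: β = asin((r2−r1)/C) = asin(-1/33) = -1.7365°
wrap1 = π − 2β = 183.4730°
wrap2 = π + 2β = 176.5270°
tangent length = C·cosβ = 32.9848
L = r1·wrap1 + r2·wrap2 + 2·C·cosβ = 6·3.2022 + 5·3.0810 + 2·32.9848 = 100.5878

L=100.588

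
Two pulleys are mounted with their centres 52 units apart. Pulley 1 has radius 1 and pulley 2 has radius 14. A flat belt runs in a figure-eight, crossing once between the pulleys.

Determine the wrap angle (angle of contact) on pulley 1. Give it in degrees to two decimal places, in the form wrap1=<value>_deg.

crossed belt: β = asin((r1+r2)/C) = asin(15/52) = 16.7659°
wrap1 = wrap2 = π + 2β = 213.5317°

wrap1=213.53_deg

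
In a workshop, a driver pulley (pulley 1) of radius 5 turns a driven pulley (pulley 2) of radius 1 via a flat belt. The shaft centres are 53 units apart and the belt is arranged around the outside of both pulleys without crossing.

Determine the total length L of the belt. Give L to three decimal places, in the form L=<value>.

open belt: β = asin((r2−r1)/C) = asin(-4/53) = -4.3283°
wrap1 = π − 2β = 188.6567°
wrap2 = π + 2β = 171.3433°
tangent length = C·cosβ = 52.8488
L = r1·wrap1 + r2·wrap2 + 2·C·cosβ = 5·3.2927 + 1·2.9905 + 2·52.8488 = 125.1516

L=125.152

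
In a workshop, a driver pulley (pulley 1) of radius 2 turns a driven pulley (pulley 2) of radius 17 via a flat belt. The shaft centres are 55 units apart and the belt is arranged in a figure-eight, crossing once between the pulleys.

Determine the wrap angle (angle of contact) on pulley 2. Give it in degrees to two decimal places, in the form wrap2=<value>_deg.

crossed belt: β = asin((r1+r2)/C) = asin(19/55) = 20.2095°
wrap1 = wrap2 = π + 2β = 220.4191°

wrap2=220.42_deg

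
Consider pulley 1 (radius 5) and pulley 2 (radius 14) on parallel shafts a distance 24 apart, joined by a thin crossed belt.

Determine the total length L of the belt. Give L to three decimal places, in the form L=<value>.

L=123.730

crossed belt: β = asin((r1+r2)/C) = asin(19/24) = 52.3415°
wrap1 = wrap2 = π + 2β = 284.6831°
tangent length = C·cosβ = 14.6629
L = (r1+r2)·wrap + 2·C·cosβ = 19·4.9687 + 2·14.6629 = 123.7302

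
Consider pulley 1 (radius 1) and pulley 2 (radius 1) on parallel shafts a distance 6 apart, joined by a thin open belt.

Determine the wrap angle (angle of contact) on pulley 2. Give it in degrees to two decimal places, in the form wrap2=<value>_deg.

open belt: β = asin((r2−r1)/C) = asin(0/6) = 0.0000°
wrap1 = π − 2β = 180.0000°
wrap2 = π + 2β = 180.0000°

wrap2=180.00_deg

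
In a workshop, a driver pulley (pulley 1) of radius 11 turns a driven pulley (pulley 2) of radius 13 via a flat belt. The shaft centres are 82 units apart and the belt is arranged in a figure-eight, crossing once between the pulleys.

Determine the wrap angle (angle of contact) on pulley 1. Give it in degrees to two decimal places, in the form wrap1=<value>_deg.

wrap1=214.04_deg

crossed belt: β = asin((r1+r2)/C) = asin(24/82) = 17.0186°
wrap1 = wrap2 = π + 2β = 214.0373°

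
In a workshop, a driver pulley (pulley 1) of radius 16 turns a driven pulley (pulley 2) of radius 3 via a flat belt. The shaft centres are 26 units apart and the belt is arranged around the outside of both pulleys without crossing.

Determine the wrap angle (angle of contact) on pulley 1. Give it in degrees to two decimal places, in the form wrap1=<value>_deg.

wrap1=240.00_deg

open belt: β = asin((r2−r1)/C) = asin(-13/26) = -30.0000°
wrap1 = π − 2β = 240.0000°
wrap2 = π + 2β = 120.0000°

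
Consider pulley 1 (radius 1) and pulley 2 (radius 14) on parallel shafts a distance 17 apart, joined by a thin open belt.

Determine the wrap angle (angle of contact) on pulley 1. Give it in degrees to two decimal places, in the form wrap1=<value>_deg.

open belt: β = asin((r2−r1)/C) = asin(13/17) = 49.8808°
wrap1 = π − 2β = 80.2383°
wrap2 = π + 2β = 279.7617°

wrap1=80.24_deg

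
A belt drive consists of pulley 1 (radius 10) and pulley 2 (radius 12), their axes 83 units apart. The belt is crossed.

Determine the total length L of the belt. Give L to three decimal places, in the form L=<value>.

crossed belt: β = asin((r1+r2)/C) = asin(22/83) = 15.3705°
wrap1 = wrap2 = π + 2β = 210.7411°
tangent length = C·cosβ = 80.0312
L = (r1+r2)·wrap + 2·C·cosβ = 22·3.6781 + 2·80.0312 = 240.9812

L=240.981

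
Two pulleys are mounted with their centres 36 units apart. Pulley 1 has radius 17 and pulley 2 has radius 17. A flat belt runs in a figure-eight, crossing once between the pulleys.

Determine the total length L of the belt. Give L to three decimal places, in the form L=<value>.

L=214.520

crossed belt: β = asin((r1+r2)/C) = asin(34/36) = 70.8119°
wrap1 = wrap2 = π + 2β = 321.6237°
tangent length = C·cosβ = 11.8322
L = (r1+r2)·wrap + 2·C·cosβ = 34·5.6134 + 2·11.8322 = 214.5197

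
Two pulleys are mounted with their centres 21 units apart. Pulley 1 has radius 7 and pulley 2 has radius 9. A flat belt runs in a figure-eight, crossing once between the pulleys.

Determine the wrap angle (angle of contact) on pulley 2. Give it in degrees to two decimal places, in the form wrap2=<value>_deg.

crossed belt: β = asin((r1+r2)/C) = asin(16/21) = 49.6324°
wrap1 = wrap2 = π + 2β = 279.2648°

wrap2=279.26_deg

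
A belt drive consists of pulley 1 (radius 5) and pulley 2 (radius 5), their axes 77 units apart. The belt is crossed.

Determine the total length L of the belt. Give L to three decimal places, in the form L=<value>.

crossed belt: β = asin((r1+r2)/C) = asin(10/77) = 7.4621°
wrap1 = wrap2 = π + 2β = 194.9242°
tangent length = C·cosβ = 76.3479
L = (r1+r2)·wrap + 2·C·cosβ = 10·3.4021 + 2·76.3479 = 186.7165

L=186.716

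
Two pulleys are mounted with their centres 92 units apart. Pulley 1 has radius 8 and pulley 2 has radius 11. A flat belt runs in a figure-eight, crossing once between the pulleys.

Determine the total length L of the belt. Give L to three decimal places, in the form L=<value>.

crossed belt: β = asin((r1+r2)/C) = asin(19/92) = 11.9186°
wrap1 = wrap2 = π + 2β = 203.8372°
tangent length = C·cosβ = 90.0167
L = (r1+r2)·wrap + 2·C·cosβ = 19·3.5576 + 2·90.0167 = 247.6283

L=247.628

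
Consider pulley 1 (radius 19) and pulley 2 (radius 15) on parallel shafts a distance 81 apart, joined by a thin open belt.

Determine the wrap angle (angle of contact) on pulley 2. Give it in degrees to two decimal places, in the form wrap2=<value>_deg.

wrap2=174.34_deg

open belt: β = asin((r2−r1)/C) = asin(-4/81) = -2.8306°
wrap1 = π − 2β = 185.6611°
wrap2 = π + 2β = 174.3389°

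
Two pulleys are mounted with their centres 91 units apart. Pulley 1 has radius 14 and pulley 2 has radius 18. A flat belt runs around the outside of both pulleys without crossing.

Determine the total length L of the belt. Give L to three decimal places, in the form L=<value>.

open belt: β = asin((r2−r1)/C) = asin(4/91) = 2.5193°
wrap1 = π − 2β = 174.9614°
wrap2 = π + 2β = 185.0386°
tangent length = C·cosβ = 90.9120
L = r1·wrap1 + r2·wrap2 + 2·C·cosβ = 14·3.0537 + 18·3.2295 + 2·90.9120 = 282.7068

L=282.707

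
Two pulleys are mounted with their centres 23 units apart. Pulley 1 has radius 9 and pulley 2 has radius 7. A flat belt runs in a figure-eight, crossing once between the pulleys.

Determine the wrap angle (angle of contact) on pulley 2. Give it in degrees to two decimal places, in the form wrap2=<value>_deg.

crossed belt: β = asin((r1+r2)/C) = asin(16/23) = 44.0792°
wrap1 = wrap2 = π + 2β = 268.1584°

wrap2=268.16_deg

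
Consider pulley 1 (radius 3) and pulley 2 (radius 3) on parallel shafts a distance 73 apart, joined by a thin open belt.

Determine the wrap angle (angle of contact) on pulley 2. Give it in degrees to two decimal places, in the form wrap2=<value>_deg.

wrap2=180.00_deg

open belt: β = asin((r2−r1)/C) = asin(0/73) = 0.0000°
wrap1 = π − 2β = 180.0000°
wrap2 = π + 2β = 180.0000°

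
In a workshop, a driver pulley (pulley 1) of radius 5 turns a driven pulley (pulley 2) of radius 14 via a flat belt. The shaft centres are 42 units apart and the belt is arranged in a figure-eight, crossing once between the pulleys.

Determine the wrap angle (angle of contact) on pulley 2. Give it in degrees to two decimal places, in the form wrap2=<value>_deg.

wrap2=233.79_deg

crossed belt: β = asin((r1+r2)/C) = asin(19/42) = 26.8965°
wrap1 = wrap2 = π + 2β = 233.7931°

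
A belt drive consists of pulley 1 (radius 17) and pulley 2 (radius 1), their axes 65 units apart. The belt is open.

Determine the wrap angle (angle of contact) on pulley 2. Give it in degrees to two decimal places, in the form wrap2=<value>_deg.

open belt: β = asin((r2−r1)/C) = asin(-16/65) = -14.2500°
wrap1 = π − 2β = 208.5001°
wrap2 = π + 2β = 151.4999°

wrap2=151.50_deg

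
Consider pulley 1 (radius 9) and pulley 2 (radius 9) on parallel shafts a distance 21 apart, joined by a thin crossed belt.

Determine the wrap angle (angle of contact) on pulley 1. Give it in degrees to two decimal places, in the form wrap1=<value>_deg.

crossed belt: β = asin((r1+r2)/C) = asin(18/21) = 58.9973°
wrap1 = wrap2 = π + 2β = 297.9946°

wrap1=297.99_deg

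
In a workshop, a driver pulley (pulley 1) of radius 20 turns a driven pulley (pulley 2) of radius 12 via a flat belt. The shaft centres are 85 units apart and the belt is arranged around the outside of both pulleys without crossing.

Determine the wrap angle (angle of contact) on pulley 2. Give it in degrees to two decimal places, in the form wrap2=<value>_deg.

open belt: β = asin((r2−r1)/C) = asin(-8/85) = -5.4005°
wrap1 = π − 2β = 190.8011°
wrap2 = π + 2β = 169.1989°

wrap2=169.20_deg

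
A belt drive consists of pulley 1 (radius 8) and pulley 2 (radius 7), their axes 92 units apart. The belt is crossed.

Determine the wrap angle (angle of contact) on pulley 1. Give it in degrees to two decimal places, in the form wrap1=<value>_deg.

crossed belt: β = asin((r1+r2)/C) = asin(15/92) = 9.3836°
wrap1 = wrap2 = π + 2β = 198.7672°

wrap1=198.77_deg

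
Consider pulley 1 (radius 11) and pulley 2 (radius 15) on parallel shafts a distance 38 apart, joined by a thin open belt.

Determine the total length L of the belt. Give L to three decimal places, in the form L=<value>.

L=158.103

open belt: β = asin((r2−r1)/C) = asin(4/38) = 6.0423°
wrap1 = π − 2β = 167.9153°
wrap2 = π + 2β = 192.0847°
tangent length = C·cosβ = 37.7889
L = r1·wrap1 + r2·wrap2 + 2·C·cosβ = 11·2.9307 + 15·3.3525 + 2·37.7889 = 158.1029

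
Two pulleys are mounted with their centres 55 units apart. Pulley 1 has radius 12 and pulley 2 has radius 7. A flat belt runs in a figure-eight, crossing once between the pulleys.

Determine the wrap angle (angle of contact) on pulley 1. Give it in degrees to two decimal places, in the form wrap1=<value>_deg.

crossed belt: β = asin((r1+r2)/C) = asin(19/55) = 20.2095°
wrap1 = wrap2 = π + 2β = 220.4191°

wrap1=220.42_deg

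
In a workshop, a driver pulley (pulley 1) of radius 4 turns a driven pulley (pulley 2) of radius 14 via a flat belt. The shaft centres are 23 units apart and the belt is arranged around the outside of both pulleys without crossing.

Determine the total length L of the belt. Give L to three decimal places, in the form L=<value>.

L=106.969

open belt: β = asin((r2−r1)/C) = asin(10/23) = 25.7715°
wrap1 = π − 2β = 128.4571°
wrap2 = π + 2β = 231.5429°
tangent length = C·cosβ = 20.7123
L = r1·wrap1 + r2·wrap2 + 2·C·cosβ = 4·2.2420 + 14·4.0412 + 2·20.7123 = 106.9692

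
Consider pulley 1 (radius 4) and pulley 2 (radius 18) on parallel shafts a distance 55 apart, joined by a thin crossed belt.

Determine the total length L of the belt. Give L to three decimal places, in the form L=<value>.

crossed belt: β = asin((r1+r2)/C) = asin(22/55) = 23.5782°
wrap1 = wrap2 = π + 2β = 227.1564°
tangent length = C·cosβ = 50.4083
L = (r1+r2)·wrap + 2·C·cosβ = 22·3.9646 + 2·50.4083 = 188.0384

L=188.038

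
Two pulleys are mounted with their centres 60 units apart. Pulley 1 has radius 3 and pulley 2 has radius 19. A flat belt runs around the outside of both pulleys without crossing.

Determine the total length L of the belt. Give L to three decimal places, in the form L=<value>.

L=193.408

open belt: β = asin((r2−r1)/C) = asin(16/60) = 15.4660°
wrap1 = π − 2β = 149.0680°
wrap2 = π + 2β = 210.9320°
tangent length = C·cosβ = 57.8273
L = r1·wrap1 + r2·wrap2 + 2·C·cosβ = 3·2.6017 + 19·3.6815 + 2·57.8273 = 193.4075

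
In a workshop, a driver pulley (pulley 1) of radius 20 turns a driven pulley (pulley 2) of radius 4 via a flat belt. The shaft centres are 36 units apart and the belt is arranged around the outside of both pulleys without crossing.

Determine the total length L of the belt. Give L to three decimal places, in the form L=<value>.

open belt: β = asin((r2−r1)/C) = asin(-16/36) = -26.3878°
wrap1 = π − 2β = 232.7756°
wrap2 = π + 2β = 127.2244°
tangent length = C·cosβ = 32.2490
L = r1·wrap1 + r2·wrap2 + 2·C·cosβ = 20·4.0627 + 4·2.2205 + 2·32.2490 = 154.6340

L=154.634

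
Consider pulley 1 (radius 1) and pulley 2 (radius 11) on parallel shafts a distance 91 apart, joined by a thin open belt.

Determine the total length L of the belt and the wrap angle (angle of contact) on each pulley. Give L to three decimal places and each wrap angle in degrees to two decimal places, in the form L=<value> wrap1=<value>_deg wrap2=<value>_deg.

open belt: β = asin((r2−r1)/C) = asin(10/91) = 6.3090°
wrap1 = π − 2β = 167.3820°
wrap2 = π + 2β = 192.6180°
tangent length = C·cosβ = 90.4489
L = r1·wrap1 + r2·wrap2 + 2·C·cosβ = 1·2.9214 + 11·3.3618 + 2·90.4489 = 220.7991

L=220.799 wrap1=167.38_deg wrap2=192.62_deg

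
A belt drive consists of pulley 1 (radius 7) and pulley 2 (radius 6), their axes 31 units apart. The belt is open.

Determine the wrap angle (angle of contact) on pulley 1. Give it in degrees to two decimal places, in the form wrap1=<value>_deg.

wrap1=183.70_deg

open belt: β = asin((r2−r1)/C) = asin(-1/31) = -1.8486°
wrap1 = π − 2β = 183.6971°
wrap2 = π + 2β = 176.3029°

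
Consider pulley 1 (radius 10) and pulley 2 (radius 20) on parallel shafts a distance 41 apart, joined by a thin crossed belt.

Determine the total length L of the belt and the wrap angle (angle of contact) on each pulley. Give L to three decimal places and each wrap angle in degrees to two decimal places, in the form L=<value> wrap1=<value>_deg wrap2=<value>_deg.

crossed belt: β = asin((r1+r2)/C) = asin(30/41) = 47.0297°
wrap1 = wrap2 = π + 2β = 274.0594°
tangent length = C·cosβ = 27.9464
L = (r1+r2)·wrap + 2·C·cosβ = 30·4.7832 + 2·27.9464 = 199.3899

L=199.390 wrap1=274.06_deg wrap2=274.06_deg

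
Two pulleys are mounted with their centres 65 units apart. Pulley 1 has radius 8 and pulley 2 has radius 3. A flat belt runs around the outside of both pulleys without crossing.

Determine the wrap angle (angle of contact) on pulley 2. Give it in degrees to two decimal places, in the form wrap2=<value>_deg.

wrap2=171.18_deg

open belt: β = asin((r2−r1)/C) = asin(-5/65) = -4.4117°
wrap1 = π − 2β = 188.8235°
wrap2 = π + 2β = 171.1765°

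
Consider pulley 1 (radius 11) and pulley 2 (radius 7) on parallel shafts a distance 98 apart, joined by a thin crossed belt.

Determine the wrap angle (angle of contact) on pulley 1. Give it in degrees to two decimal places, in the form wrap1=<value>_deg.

wrap1=201.17_deg

crossed belt: β = asin((r1+r2)/C) = asin(18/98) = 10.5838°
wrap1 = wrap2 = π + 2β = 201.1676°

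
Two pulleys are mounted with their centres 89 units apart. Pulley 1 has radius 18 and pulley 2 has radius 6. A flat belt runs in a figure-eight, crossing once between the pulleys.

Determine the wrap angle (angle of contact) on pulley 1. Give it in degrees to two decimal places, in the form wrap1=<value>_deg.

crossed belt: β = asin((r1+r2)/C) = asin(24/89) = 15.6442°
wrap1 = wrap2 = π + 2β = 211.2884°

wrap1=211.29_deg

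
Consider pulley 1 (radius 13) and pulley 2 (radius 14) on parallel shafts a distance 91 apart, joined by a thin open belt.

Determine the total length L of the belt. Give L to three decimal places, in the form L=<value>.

open belt: β = asin((r2−r1)/C) = asin(1/91) = 0.6296°
wrap1 = π − 2β = 178.7407°
wrap2 = π + 2β = 181.2593°
tangent length = C·cosβ = 90.9945
L = r1·wrap1 + r2·wrap2 + 2·C·cosβ = 13·3.1196 + 14·3.1636 + 2·90.9945 = 266.8340

L=266.834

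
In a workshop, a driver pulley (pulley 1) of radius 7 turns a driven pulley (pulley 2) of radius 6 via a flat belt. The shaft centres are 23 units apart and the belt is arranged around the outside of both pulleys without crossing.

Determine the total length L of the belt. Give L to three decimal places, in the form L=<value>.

open belt: β = asin((r2−r1)/C) = asin(-1/23) = -2.4919°
wrap1 = π − 2β = 184.9838°
wrap2 = π + 2β = 175.0162°
tangent length = C·cosβ = 22.9783
L = r1·wrap1 + r2·wrap2 + 2·C·cosβ = 7·3.2286 + 6·3.0546 + 2·22.9783 = 86.8842

L=86.884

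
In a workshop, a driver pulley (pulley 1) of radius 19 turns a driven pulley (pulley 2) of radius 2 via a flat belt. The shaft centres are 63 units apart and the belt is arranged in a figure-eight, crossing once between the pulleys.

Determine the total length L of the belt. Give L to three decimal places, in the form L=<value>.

L=199.041

crossed belt: β = asin((r1+r2)/C) = asin(21/63) = 19.4712°
wrap1 = wrap2 = π + 2β = 218.9424°
tangent length = C·cosβ = 59.3970
L = (r1+r2)·wrap + 2·C·cosβ = 21·3.8213 + 2·59.3970 = 199.0405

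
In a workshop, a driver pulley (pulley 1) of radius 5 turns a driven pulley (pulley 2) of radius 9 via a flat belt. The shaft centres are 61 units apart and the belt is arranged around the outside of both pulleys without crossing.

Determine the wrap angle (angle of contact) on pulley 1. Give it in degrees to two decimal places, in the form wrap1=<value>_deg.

wrap1=172.48_deg

open belt: β = asin((r2−r1)/C) = asin(4/61) = 3.7598°
wrap1 = π − 2β = 172.4804°
wrap2 = π + 2β = 187.5196°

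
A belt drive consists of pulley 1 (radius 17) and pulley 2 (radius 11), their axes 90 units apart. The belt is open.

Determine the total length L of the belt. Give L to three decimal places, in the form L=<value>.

L=268.365

open belt: β = asin((r2−r1)/C) = asin(-6/90) = -3.8226°
wrap1 = π − 2β = 187.6451°
wrap2 = π + 2β = 172.3549°
tangent length = C·cosβ = 89.7998
L = r1·wrap1 + r2·wrap2 + 2·C·cosβ = 17·3.2750 + 11·3.0082 + 2·89.7998 = 268.3647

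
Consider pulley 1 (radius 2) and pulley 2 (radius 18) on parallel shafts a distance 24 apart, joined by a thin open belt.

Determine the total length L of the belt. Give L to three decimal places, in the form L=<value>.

open belt: β = asin((r2−r1)/C) = asin(16/24) = 41.8103°
wrap1 = π − 2β = 96.3794°
wrap2 = π + 2β = 263.6206°
tangent length = C·cosβ = 17.8885
L = r1·wrap1 + r2·wrap2 + 2·C·cosβ = 2·1.6821 + 18·4.6010 + 2·17.8885 = 121.9602

L=121.960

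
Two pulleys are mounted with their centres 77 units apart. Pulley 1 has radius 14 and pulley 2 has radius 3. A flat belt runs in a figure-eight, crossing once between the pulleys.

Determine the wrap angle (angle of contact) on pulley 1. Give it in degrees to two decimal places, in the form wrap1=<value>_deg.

crossed belt: β = asin((r1+r2)/C) = asin(17/77) = 12.7548°
wrap1 = wrap2 = π + 2β = 205.5096°

wrap1=205.51_deg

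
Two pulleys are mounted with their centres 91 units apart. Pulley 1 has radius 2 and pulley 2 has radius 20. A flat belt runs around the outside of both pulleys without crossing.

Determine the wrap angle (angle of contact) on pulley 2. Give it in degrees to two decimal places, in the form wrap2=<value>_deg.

wrap2=202.82_deg

open belt: β = asin((r2−r1)/C) = asin(18/91) = 11.4085°
wrap1 = π − 2β = 157.1831°
wrap2 = π + 2β = 202.8169°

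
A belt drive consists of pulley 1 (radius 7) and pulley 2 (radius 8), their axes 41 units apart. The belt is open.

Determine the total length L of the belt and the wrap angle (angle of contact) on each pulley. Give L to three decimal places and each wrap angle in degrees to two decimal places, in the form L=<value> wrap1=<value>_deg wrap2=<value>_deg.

open belt: β = asin((r2−r1)/C) = asin(1/41) = 1.3976°
wrap1 = π − 2β = 177.2048°
wrap2 = π + 2β = 182.7952°
tangent length = C·cosβ = 40.9878
L = r1·wrap1 + r2·wrap2 + 2·C·cosβ = 7·3.0928 + 8·3.1904 + 2·40.9878 = 129.1483

L=129.148 wrap1=177.20_deg wrap2=182.80_deg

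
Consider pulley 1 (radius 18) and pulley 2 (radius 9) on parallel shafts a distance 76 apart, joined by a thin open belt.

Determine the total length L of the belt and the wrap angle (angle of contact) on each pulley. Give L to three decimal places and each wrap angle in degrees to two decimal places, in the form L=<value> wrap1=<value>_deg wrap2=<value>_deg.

open belt: β = asin((r2−r1)/C) = asin(-9/76) = -6.8010°
wrap1 = π − 2β = 193.6020°
wrap2 = π + 2β = 166.3980°
tangent length = C·cosβ = 75.4652
L = r1·wrap1 + r2·wrap2 + 2·C·cosβ = 18·3.3790 + 9·2.9042 + 2·75.4652 = 237.8900

L=237.890 wrap1=193.60_deg wrap2=166.40_deg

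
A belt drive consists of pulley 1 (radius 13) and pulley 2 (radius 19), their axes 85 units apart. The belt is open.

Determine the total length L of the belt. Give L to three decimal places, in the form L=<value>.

L=270.955

open belt: β = asin((r2−r1)/C) = asin(6/85) = 4.0478°
wrap1 = π − 2β = 171.9045°
wrap2 = π + 2β = 188.0955°
tangent length = C·cosβ = 84.7880
L = r1·wrap1 + r2·wrap2 + 2·C·cosβ = 13·3.0003 + 19·3.2829 + 2·84.7880 = 270.9547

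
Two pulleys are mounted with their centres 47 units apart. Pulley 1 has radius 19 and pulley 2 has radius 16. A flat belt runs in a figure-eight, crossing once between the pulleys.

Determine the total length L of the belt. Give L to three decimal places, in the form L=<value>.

L=231.497

crossed belt: β = asin((r1+r2)/C) = asin(35/47) = 48.1317°
wrap1 = wrap2 = π + 2β = 276.2634°
tangent length = C·cosβ = 31.3688
L = (r1+r2)·wrap + 2·C·cosβ = 35·4.8217 + 2·31.3688 = 231.4972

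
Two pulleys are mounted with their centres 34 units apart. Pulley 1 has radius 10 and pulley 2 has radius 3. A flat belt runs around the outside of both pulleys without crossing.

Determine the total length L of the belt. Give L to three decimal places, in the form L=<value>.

L=110.287

open belt: β = asin((r2−r1)/C) = asin(-7/34) = -11.8812°
wrap1 = π − 2β = 203.7623°
wrap2 = π + 2β = 156.2377°
tangent length = C·cosβ = 33.2716
L = r1·wrap1 + r2·wrap2 + 2·C·cosβ = 10·3.5563 + 3·2.7269 + 2·33.2716 = 110.2870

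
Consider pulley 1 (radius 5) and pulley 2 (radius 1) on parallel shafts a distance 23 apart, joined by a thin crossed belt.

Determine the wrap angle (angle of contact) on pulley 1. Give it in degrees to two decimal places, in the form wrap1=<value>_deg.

crossed belt: β = asin((r1+r2)/C) = asin(6/23) = 15.1217°
wrap1 = wrap2 = π + 2β = 210.2433°

wrap1=210.24_deg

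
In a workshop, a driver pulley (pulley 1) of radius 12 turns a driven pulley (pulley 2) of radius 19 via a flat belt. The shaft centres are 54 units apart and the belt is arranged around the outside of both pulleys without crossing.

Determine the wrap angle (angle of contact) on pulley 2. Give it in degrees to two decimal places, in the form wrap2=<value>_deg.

open belt: β = asin((r2−r1)/C) = asin(7/54) = 7.4482°
wrap1 = π − 2β = 165.1036°
wrap2 = π + 2β = 194.8964°

wrap2=194.90_deg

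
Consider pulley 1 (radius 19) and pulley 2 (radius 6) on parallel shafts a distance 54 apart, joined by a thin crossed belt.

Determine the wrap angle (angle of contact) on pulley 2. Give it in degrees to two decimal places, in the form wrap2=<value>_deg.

crossed belt: β = asin((r1+r2)/C) = asin(25/54) = 27.5785°
wrap1 = wrap2 = π + 2β = 235.1569°

wrap2=235.16_deg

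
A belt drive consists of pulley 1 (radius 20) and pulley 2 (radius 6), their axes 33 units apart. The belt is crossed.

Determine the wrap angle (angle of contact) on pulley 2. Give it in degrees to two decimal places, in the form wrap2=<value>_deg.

crossed belt: β = asin((r1+r2)/C) = asin(26/33) = 51.9877°
wrap1 = wrap2 = π + 2β = 283.9754°

wrap2=283.98_deg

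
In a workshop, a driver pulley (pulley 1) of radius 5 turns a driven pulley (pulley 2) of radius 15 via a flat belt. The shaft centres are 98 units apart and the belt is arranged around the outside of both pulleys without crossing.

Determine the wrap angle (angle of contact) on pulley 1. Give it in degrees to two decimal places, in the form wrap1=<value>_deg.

open belt: β = asin((r2−r1)/C) = asin(10/98) = 5.8567°
wrap1 = π − 2β = 168.2866°
wrap2 = π + 2β = 191.7134°

wrap1=168.29_deg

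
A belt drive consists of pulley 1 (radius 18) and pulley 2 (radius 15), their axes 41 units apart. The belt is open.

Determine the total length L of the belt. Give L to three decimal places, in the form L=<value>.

L=185.892

open belt: β = asin((r2−r1)/C) = asin(-3/41) = -4.1961°
wrap1 = π − 2β = 188.3922°
wrap2 = π + 2β = 171.6078°
tangent length = C·cosβ = 40.8901
L = r1·wrap1 + r2·wrap2 + 2·C·cosβ = 18·3.2881 + 15·2.9951 + 2·40.8901 = 185.8922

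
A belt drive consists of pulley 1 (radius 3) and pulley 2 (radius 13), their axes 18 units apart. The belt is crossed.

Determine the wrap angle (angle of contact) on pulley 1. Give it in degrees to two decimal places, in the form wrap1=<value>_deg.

crossed belt: β = asin((r1+r2)/C) = asin(16/18) = 62.7340°
wrap1 = wrap2 = π + 2β = 305.4679°

wrap1=305.47_deg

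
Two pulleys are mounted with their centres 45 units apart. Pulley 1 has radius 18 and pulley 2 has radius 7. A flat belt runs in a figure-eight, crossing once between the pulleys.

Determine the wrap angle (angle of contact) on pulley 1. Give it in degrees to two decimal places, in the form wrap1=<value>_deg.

crossed belt: β = asin((r1+r2)/C) = asin(25/45) = 33.7490°
wrap1 = wrap2 = π + 2β = 247.4980°

wrap1=247.50_deg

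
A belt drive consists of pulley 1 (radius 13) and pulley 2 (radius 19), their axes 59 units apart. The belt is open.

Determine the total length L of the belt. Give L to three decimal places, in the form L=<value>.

L=219.142

open belt: β = asin((r2−r1)/C) = asin(6/59) = 5.8368°
wrap1 = π − 2β = 168.3264°
wrap2 = π + 2β = 191.6736°
tangent length = C·cosβ = 58.6941
L = r1·wrap1 + r2·wrap2 + 2·C·cosβ = 13·2.9379 + 19·3.3453 + 2·58.6941 = 219.1417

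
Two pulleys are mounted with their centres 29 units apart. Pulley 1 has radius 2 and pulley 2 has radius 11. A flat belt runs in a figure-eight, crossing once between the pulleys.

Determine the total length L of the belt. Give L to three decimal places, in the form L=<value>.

crossed belt: β = asin((r1+r2)/C) = asin(13/29) = 26.6331°
wrap1 = wrap2 = π + 2β = 233.2662°
tangent length = C·cosβ = 25.9230
L = (r1+r2)·wrap + 2·C·cosβ = 13·4.0713 + 2·25.9230 = 104.7724

L=104.772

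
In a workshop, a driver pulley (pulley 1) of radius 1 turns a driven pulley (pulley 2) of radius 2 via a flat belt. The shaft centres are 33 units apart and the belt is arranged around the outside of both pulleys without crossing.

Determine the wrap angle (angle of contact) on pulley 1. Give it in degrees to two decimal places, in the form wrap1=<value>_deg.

open belt: β = asin((r2−r1)/C) = asin(1/33) = 1.7365°
wrap1 = π − 2β = 176.5270°
wrap2 = π + 2β = 183.4730°

wrap1=176.53_deg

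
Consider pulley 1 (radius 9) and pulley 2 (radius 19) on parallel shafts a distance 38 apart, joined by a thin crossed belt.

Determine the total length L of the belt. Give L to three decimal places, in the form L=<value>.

L=185.735

crossed belt: β = asin((r1+r2)/C) = asin(28/38) = 47.4631°
wrap1 = wrap2 = π + 2β = 274.9262°
tangent length = C·cosβ = 25.6905
L = (r1+r2)·wrap + 2·C·cosβ = 28·4.7984 + 2·25.6905 = 185.7352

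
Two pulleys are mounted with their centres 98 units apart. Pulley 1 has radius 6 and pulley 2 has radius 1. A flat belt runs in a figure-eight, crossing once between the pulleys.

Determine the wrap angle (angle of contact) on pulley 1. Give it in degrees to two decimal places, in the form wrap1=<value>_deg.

wrap1=188.19_deg

crossed belt: β = asin((r1+r2)/C) = asin(7/98) = 4.0960°
wrap1 = wrap2 = π + 2β = 188.1921°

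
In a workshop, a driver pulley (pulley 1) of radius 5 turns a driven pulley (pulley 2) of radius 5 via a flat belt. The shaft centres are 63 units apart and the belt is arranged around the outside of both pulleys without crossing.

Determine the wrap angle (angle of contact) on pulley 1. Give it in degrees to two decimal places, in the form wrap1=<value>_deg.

wrap1=180.00_deg

open belt: β = asin((r2−r1)/C) = asin(0/63) = 0.0000°
wrap1 = π − 2β = 180.0000°
wrap2 = π + 2β = 180.0000°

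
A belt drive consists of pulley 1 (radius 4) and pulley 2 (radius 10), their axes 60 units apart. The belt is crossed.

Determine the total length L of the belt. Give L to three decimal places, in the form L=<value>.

L=167.264

crossed belt: β = asin((r1+r2)/C) = asin(14/60) = 13.4934°
wrap1 = wrap2 = π + 2β = 206.9868°
tangent length = C·cosβ = 58.3438
L = (r1+r2)·wrap + 2·C·cosβ = 14·3.6126 + 2·58.3438 = 167.2640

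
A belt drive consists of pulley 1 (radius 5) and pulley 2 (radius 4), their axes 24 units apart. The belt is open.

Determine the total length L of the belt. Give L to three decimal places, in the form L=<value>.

open belt: β = asin((r2−r1)/C) = asin(-1/24) = -2.3880°
wrap1 = π − 2β = 184.7760°
wrap2 = π + 2β = 175.2240°
tangent length = C·cosβ = 23.9792
L = r1·wrap1 + r2·wrap2 + 2·C·cosβ = 5·3.2250 + 4·3.0582 + 2·23.9792 = 76.3160

L=76.316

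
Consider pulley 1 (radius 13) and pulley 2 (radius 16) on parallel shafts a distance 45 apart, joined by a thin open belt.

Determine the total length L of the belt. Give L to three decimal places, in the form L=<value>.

L=181.306

open belt: β = asin((r2−r1)/C) = asin(3/45) = 3.8226°
wrap1 = π − 2β = 172.3549°
wrap2 = π + 2β = 187.6451°
tangent length = C·cosβ = 44.8999
L = r1·wrap1 + r2·wrap2 + 2·C·cosβ = 13·3.0082 + 16·3.2750 + 2·44.8999 = 181.3063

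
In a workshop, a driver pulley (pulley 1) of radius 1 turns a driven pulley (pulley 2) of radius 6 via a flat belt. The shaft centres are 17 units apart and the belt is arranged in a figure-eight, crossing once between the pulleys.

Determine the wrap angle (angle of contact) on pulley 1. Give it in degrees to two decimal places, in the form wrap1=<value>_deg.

wrap1=228.63_deg

crossed belt: β = asin((r1+r2)/C) = asin(7/17) = 24.3157°
wrap1 = wrap2 = π + 2β = 228.6315°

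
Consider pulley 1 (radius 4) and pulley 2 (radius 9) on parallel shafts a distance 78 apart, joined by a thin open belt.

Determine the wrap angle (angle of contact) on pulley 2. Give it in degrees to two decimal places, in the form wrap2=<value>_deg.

open belt: β = asin((r2−r1)/C) = asin(5/78) = 3.6753°
wrap1 = π − 2β = 172.6493°
wrap2 = π + 2β = 187.3507°

wrap2=187.35_deg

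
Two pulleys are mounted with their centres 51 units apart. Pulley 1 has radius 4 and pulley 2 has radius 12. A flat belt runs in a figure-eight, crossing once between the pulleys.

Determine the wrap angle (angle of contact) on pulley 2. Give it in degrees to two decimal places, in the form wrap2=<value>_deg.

wrap2=216.57_deg

crossed belt: β = asin((r1+r2)/C) = asin(16/51) = 18.2839°
wrap1 = wrap2 = π + 2β = 216.5678°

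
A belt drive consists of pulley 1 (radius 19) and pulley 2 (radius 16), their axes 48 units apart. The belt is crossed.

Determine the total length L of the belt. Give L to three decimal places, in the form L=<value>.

L=232.849

crossed belt: β = asin((r1+r2)/C) = asin(35/48) = 46.8166°
wrap1 = wrap2 = π + 2β = 273.6332°
tangent length = C·cosβ = 32.8481
L = (r1+r2)·wrap + 2·C·cosβ = 35·4.7758 + 2·32.8481 = 232.8493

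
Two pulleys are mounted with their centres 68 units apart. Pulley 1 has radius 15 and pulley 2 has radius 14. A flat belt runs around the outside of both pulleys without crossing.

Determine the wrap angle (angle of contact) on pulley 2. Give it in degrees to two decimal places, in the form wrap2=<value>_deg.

wrap2=178.31_deg

open belt: β = asin((r2−r1)/C) = asin(-1/68) = -0.8426°
wrap1 = π − 2β = 181.6852°
wrap2 = π + 2β = 178.3148°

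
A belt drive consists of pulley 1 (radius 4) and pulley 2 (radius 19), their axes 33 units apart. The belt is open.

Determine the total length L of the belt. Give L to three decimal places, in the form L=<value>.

L=145.200

open belt: β = asin((r2−r1)/C) = asin(15/33) = 27.0357°
wrap1 = π − 2β = 125.9286°
wrap2 = π + 2β = 234.0714°
tangent length = C·cosβ = 29.3939
L = r1·wrap1 + r2·wrap2 + 2·C·cosβ = 4·2.1979 + 19·4.0853 + 2·29.3939 = 145.2002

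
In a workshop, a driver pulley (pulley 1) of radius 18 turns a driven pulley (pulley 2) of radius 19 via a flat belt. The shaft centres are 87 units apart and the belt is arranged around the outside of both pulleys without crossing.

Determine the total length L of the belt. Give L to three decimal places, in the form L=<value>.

open belt: β = asin((r2−r1)/C) = asin(1/87) = 0.6586°
wrap1 = π − 2β = 178.6828°
wrap2 = π + 2β = 181.3172°
tangent length = C·cosβ = 86.9943
L = r1·wrap1 + r2·wrap2 + 2·C·cosβ = 18·3.1186 + 19·3.1646 + 2·86.9943 = 290.2504

L=290.250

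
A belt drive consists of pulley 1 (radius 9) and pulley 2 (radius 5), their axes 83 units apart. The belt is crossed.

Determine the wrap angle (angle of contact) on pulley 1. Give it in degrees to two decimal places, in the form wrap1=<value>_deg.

crossed belt: β = asin((r1+r2)/C) = asin(14/83) = 9.7108°
wrap1 = wrap2 = π + 2β = 199.4215°

wrap1=199.42_deg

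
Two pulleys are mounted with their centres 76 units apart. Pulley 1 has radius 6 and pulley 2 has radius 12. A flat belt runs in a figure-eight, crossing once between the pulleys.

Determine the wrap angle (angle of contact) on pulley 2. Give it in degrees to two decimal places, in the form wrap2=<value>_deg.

crossed belt: β = asin((r1+r2)/C) = asin(18/76) = 13.7002°
wrap1 = wrap2 = π + 2β = 207.4005°

wrap2=207.40_deg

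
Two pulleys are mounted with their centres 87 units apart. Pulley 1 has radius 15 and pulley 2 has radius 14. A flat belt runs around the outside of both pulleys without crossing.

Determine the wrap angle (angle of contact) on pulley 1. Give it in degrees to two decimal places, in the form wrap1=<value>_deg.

open belt: β = asin((r2−r1)/C) = asin(-1/87) = -0.6586°
wrap1 = π − 2β = 181.3172°
wrap2 = π + 2β = 178.6828°

wrap1=181.32_deg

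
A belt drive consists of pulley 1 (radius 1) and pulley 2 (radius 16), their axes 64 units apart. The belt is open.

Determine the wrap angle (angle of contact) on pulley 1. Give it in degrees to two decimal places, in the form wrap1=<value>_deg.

open belt: β = asin((r2−r1)/C) = asin(15/64) = 13.5548°
wrap1 = π − 2β = 152.8904°
wrap2 = π + 2β = 207.1096°

wrap1=152.89_deg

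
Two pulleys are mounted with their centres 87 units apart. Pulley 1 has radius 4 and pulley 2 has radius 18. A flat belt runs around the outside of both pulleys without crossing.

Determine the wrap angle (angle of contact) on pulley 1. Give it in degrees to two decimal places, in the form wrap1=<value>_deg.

wrap1=161.48_deg

open belt: β = asin((r2−r1)/C) = asin(14/87) = 9.2603°
wrap1 = π − 2β = 161.4795°
wrap2 = π + 2β = 198.5205°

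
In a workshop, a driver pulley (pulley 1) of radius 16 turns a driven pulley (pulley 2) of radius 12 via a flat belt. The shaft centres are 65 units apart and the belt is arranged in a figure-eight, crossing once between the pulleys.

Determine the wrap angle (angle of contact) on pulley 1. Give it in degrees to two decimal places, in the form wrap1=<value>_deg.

crossed belt: β = asin((r1+r2)/C) = asin(28/65) = 25.5164°
wrap1 = wrap2 = π + 2β = 231.0328°

wrap1=231.03_deg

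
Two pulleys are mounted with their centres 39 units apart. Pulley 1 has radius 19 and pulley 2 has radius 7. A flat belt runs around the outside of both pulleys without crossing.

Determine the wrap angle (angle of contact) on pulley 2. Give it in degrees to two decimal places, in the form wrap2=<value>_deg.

open belt: β = asin((r2−r1)/C) = asin(-12/39) = -17.9202°
wrap1 = π − 2β = 215.8404°
wrap2 = π + 2β = 144.1596°

wrap2=144.16_deg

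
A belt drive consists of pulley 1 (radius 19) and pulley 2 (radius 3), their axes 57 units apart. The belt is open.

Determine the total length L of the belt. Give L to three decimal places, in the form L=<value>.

open belt: β = asin((r2−r1)/C) = asin(-16/57) = -16.3021°
wrap1 = π − 2β = 212.6042°
wrap2 = π + 2β = 147.3958°
tangent length = C·cosβ = 54.7083
L = r1·wrap1 + r2·wrap2 + 2·C·cosβ = 19·3.7106 + 3·2.5725 + 2·54.7083 = 187.6365

L=187.636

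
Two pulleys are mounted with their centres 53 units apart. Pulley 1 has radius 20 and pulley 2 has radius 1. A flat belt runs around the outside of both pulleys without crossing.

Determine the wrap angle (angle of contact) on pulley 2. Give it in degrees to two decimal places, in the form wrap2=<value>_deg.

wrap2=137.98_deg

open belt: β = asin((r2−r1)/C) = asin(-19/53) = -21.0075°
wrap1 = π − 2β = 222.0151°
wrap2 = π + 2β = 137.9849°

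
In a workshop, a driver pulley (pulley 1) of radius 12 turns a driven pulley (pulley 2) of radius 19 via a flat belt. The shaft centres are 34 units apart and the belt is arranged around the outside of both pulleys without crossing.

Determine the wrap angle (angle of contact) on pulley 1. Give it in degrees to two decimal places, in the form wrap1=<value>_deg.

open belt: β = asin((r2−r1)/C) = asin(7/34) = 11.8812°
wrap1 = π − 2β = 156.2377°
wrap2 = π + 2β = 203.7623°

wrap1=156.24_deg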